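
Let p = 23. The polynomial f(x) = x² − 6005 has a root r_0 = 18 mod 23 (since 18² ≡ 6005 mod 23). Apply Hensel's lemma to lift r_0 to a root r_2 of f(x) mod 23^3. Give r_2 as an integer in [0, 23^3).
r_2 = 8390 (mod 12167)

Hensel's recurrence: r_{i+1} = r_i − f(r_i)·(f′(r_i))^{-1} mod 23^{i+2}, with f′(x) = 2x. Iterate:
  r_0 = 18 (mod 23)
  r_1 = 455 (mod 529)
  r_2 = 8390 (mod 12167)
Final: r_2 = 8390, and one checks f(r_2) ≡ 0 mod 23^3.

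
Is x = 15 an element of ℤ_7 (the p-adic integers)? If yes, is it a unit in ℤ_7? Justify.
x ∈ ℤ_7^× (unit); v_7(x) = 0

ℤ_7 = {x ∈ ℚ_7 : v_7(x) ≥ 0} and ℤ_7^× = {x ∈ ℤ_7 : v_7(x) = 0}. Here v_7(15) = v_7(num) − v_7(den) = 0; compare against these criteria.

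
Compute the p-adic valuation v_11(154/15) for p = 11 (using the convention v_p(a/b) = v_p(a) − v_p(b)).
v_11(154/15) = 1

Factor powers of 11 from the numerator and denominator of the reduced fraction: 154 = 11^1 · 14 and 15 = 11^0 · 15. Apply v_p(a/b) = v_p(a) − v_p(b): v_11(154/15) = 1 − 0 = 1.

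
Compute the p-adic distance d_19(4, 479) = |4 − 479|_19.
d_19(4, 479) = 1/19

Step 1 — x − y = 4 − 479 = -475. Step 2 — v_19(-475) = 1 (factor: -475 = −(19^1 · 25); the sign does not affect v_p). Step 3 — |x − y|_19 = 19^{-1} = 1/19.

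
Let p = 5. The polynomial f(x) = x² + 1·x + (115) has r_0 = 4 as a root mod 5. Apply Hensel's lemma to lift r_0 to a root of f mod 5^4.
r_3 = 89 (mod 625)

Hensel: r_{i+1} = r_i − f(r_i)·(f′(r_i))^{-1} mod 5^{i+2}, f′(x) = 2x + 1. Iterate:
  r_0 = 4 (mod 5)
  r_1 = 14 (mod 25)
  r_2 = 89 (mod 125)
  r_3 = 89 (mod 625)
Final: r = 89 satisfies f(r) ≡ 0 mod 5^4.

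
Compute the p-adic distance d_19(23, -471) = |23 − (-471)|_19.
d_19(23, -471) = 1/19

Step 1 — x − y = 23 − (-471) = 494. Step 2 — v_19(494) = 1 (factor: 494 = (19^1 · 26); the sign does not affect v_p). Step 3 — |x − y|_19 = 19^{-1} = 1/19.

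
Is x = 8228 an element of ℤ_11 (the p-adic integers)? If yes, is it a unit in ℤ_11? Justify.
x ∈ ℤ_11 but not a unit; v_11(x) = 2 > 0

ℤ_11 = {x ∈ ℚ_11 : v_11(x) ≥ 0} and ℤ_11^× = {x ∈ ℤ_11 : v_11(x) = 0}. Here v_11(8228) = v_11(num) − v_11(den) = 2; compare against these criteria.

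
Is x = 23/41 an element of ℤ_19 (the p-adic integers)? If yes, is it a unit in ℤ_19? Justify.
x ∈ ℤ_19^× (unit); v_19(x) = 0

ℤ_19 = {x ∈ ℚ_19 : v_19(x) ≥ 0} and ℤ_19^× = {x ∈ ℤ_19 : v_19(x) = 0}. Here v_19(23/41) = v_19(num) − v_19(den) = 0; compare against these criteria.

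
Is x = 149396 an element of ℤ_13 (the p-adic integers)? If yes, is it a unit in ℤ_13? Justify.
x ∈ ℤ_13 but not a unit; v_13(x) = 3 > 0

ℤ_13 = {x ∈ ℚ_13 : v_13(x) ≥ 0} and ℤ_13^× = {x ∈ ℤ_13 : v_13(x) = 0}. Here v_13(149396) = v_13(num) − v_13(den) = 3; compare against these criteria.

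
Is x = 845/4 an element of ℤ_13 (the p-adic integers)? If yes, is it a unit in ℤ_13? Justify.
x ∈ ℤ_13 but not a unit; v_13(x) = 2 > 0

ℤ_13 = {x ∈ ℚ_13 : v_13(x) ≥ 0} and ℤ_13^× = {x ∈ ℤ_13 : v_13(x) = 0}. Here v_13(845/4) = v_13(num) − v_13(den) = 2; compare against these criteria.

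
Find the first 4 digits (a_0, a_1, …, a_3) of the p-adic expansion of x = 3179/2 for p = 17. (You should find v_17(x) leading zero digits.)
(a_0, …, a_3) = (0, 0, 14, 8)

v_17(3179/2) = 2, so a_0 = ... = a_1 = 0. Factor out: x = 17^2 · u with u = 11/2 a unit in ℤ_17. Expand u iteratively via a_{v+i} = u_i mod 17, u_{i+1} = (u_i − a_{v+i})/17:
  u_0 = 11/2;  a_2 = 14;  u_1 = (u_0 − 14)/17 = -1/2
  u_1 = -1/2;  a_3 = 8;  u_2 = (u_1 − 8)/17 = -1/2
Digits: (0, 0, 14, 8).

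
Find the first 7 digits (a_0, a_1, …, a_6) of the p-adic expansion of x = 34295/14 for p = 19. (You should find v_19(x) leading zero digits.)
(a_0, …, a_6) = (0, 0, 0, 18, 14, 6, 1)

v_19(34295/14) = 3, so a_0 = ... = a_2 = 0. Factor out: x = 19^3 · u with u = 5/14 a unit in ℤ_19. Expand u iteratively via a_{v+i} = u_i mod 19, u_{i+1} = (u_i − a_{v+i})/19:
  u_0 = 5/14;  a_3 = 18;  u_1 = (u_0 − 18)/19 = -13/14
  u_1 = -13/14;  a_4 = 14;  u_2 = (u_1 − 14)/19 = -11/14
  u_2 = -11/14;  a_5 = 6;  u_3 = (u_2 − 6)/19 = -5/14
  u_3 = -5/14;  a_6 = 1;  u_4 = (u_3 − 1)/19 = -1/14
Digits: (0, 0, 0, 18, 14, 6, 1).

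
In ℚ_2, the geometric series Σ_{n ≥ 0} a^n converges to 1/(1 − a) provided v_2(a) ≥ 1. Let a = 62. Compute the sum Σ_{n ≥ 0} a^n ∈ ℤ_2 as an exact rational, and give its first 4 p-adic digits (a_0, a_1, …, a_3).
Σ a^n = 1/(1 − a) = -1/61;  first 4 digits = (1, 1, 0, 1)

v_2(a) = 1 ≥ 1, so the series converges in ℤ_2 to 1/(1 − a) = 1/(1 − 62) = -1/61. Expand this rational in ℤ_2: compute digits iteratively via d_i = x_i mod 2, x_{i+1} = (x_i − d_i)/2. The first 4 digits are (1, 1, 0, 1).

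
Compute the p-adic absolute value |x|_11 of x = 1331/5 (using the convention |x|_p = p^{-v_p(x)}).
|1331/5|_11 = 1/1331

Step 1 — compute v_11(x) by factoring powers of 11 out of the numerator and denominator: v_11(1331/5) = 3. Step 2 — apply |x|_p = p^{-v_p(x)} = 11^{-3} = 1/1331.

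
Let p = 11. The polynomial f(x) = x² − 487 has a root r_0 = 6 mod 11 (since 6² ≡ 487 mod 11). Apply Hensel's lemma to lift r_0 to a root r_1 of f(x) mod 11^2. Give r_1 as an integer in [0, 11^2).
r_1 = 94 (mod 121)

Hensel's recurrence: r_{i+1} = r_i − f(r_i)·(f′(r_i))^{-1} mod 11^{i+2}, with f′(x) = 2x. Iterate:
  r_0 = 6 (mod 11)
  r_1 = 94 (mod 121)
Final: r_1 = 94, and one checks f(r_1) ≡ 0 mod 11^2.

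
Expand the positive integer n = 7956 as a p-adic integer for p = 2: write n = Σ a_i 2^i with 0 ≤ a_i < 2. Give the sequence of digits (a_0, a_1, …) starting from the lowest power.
(a_0, a_1, …) = (0, 0, 1, 0, 1, 0, 0, 0, 1, 1, 1, 1, 1)

Repeated division by 2 gives the digits low-to-high: 7956 = 1·2^2 + 1·2^4 + 1·2^8 + 1·2^9 + 1·2^10 + 1·2^11 + 1·2^12. Digit sequence: (0, 0, 1, 0, 1, 0, 0, 0, 1, 1, 1, 1, 1).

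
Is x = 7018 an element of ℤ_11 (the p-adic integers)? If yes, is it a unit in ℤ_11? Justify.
x ∈ ℤ_11 but not a unit; v_11(x) = 2 > 0

ℤ_11 = {x ∈ ℚ_11 : v_11(x) ≥ 0} and ℤ_11^× = {x ∈ ℤ_11 : v_11(x) = 0}. Here v_11(7018) = v_11(num) − v_11(den) = 2; compare against these criteria.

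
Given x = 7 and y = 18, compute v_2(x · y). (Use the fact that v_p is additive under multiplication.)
v_2(126) = 1

v_p(x) = 0 (factor: 7 = 2^0 · 7); v_p(y) = 1 (factor: 18 = 2^1 · 9). Additivity: v_p(xy) = v_p(x) + v_p(y) = 0 + 1 = 1. (Direct check: xy = 126 = 2^1 · (63).)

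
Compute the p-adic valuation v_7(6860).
v_7(6860) = 3

v_7(n) is the largest exponent k such that 7^k divides n. Factor out: 6860 = 7^3 · 20. (Sign doesn't affect v_p.) So v_7(6860) = 3.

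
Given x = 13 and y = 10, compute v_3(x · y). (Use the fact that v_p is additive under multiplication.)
v_3(130) = 0

v_p(x) = 0 (factor: 13 = 3^0 · 13); v_p(y) = 0 (factor: 10 = 3^0 · 10). Additivity: v_p(xy) = v_p(x) + v_p(y) = 0 + 0 = 0. (Direct check: xy = 130 = 3^0 · (130).)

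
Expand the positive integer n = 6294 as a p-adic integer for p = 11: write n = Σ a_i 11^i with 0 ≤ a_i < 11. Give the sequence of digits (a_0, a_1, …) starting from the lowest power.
(a_0, a_1, …) = (2, 0, 8, 4)

Repeated division by 11 gives the digits low-to-high: 6294 = 2 + 8·11^2 + 4·11^3. Digit sequence: (2, 0, 8, 4).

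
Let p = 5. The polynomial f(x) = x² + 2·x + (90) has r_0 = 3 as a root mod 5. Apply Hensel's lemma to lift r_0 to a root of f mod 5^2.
r_1 = 18 (mod 25)

Hensel: r_{i+1} = r_i − f(r_i)·(f′(r_i))^{-1} mod 5^{i+2}, f′(x) = 2x + 2. Iterate:
  r_0 = 3 (mod 5)
  r_1 = 18 (mod 25)
Final: r = 18 satisfies f(r) ≡ 0 mod 5^2.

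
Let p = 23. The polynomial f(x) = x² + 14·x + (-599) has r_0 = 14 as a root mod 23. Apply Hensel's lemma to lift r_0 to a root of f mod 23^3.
r_2 = 9352 (mod 12167)

Hensel: r_{i+1} = r_i − f(r_i)·(f′(r_i))^{-1} mod 23^{i+2}, f′(x) = 2x + 14. Iterate:
  r_0 = 14 (mod 23)
  r_1 = 359 (mod 529)
  r_2 = 9352 (mod 12167)
Final: r = 9352 satisfies f(r) ≡ 0 mod 23^3.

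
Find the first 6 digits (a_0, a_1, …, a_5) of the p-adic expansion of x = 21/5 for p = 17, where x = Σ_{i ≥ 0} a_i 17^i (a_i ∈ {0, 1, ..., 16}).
(a_0, …, a_5) = (11, 3, 10, 13, 6, 3)

v_17(21/5) = 0 (numerator and denominator both coprime to 17), so x ∈ ℤ_17^×. Compute digits iteratively via a_i = x_i mod 17, x_{i+1} = (x_i − a_i)/17, with x_0 = x:
  x_0 = 21/5;  a_0 = 11;  x_1 = (x_0 − 11)/17 = -2/5
  x_1 = -2/5;  a_1 = 3;  x_2 = (x_1 − 3)/17 = -1/5
  x_2 = -1/5;  a_2 = 10;  x_3 = (x_2 − 10)/17 = -3/5
  x_3 = -3/5;  a_3 = 13;  x_4 = (x_3 − 13)/17 = -4/5
  x_4 = -4/5;  a_4 = 6;  x_5 = (x_4 − 6)/17 = -2/5
  x_5 = -2/5;  a_5 = 3;  x_6 = (x_5 − 3)/17 = -1/5
Digits: (11, 3, 10, 13, 6, 3).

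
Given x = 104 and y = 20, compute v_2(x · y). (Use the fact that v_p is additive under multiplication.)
v_2(2080) = 5

v_p(x) = 3 (factor: 104 = 2^3 · 13); v_p(y) = 2 (factor: 20 = 2^2 · 5). Additivity: v_p(xy) = v_p(x) + v_p(y) = 3 + 2 = 5. (Direct check: xy = 2080 = 2^5 · (65).)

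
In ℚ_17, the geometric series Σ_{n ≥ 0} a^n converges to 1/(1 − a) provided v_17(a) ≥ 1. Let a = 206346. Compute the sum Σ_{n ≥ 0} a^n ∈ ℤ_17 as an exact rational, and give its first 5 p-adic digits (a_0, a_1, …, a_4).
Σ a^n = 1/(1 − a) = -1/206345;  first 5 digits = (1, 0, 0, 8, 2)

v_17(a) = 3 ≥ 1, so the series converges in ℤ_17 to 1/(1 − a) = 1/(1 − 206346) = -1/206345. Expand this rational in ℤ_17: compute digits iteratively via d_i = x_i mod 17, x_{i+1} = (x_i − d_i)/17. The first 5 digits are (1, 0, 0, 8, 2).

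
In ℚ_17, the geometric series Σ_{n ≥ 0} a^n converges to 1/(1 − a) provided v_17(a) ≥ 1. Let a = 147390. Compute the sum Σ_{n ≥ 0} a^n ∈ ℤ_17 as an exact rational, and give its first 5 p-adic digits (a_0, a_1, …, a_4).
Σ a^n = 1/(1 − a) = -1/147389;  first 5 digits = (1, 0, 0, 13, 1)

v_17(a) = 3 ≥ 1, so the series converges in ℤ_17 to 1/(1 − a) = 1/(1 − 147390) = -1/147389. Expand this rational in ℤ_17: compute digits iteratively via d_i = x_i mod 17, x_{i+1} = (x_i − d_i)/17. The first 5 digits are (1, 0, 0, 13, 1).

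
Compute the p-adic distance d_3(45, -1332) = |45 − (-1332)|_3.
d_3(45, -1332) = 1/81

Step 1 — x − y = 45 − (-1332) = 1377. Step 2 — v_3(1377) = 4 (factor: 1377 = (3^4 · 17); the sign does not affect v_p). Step 3 — |x − y|_3 = 3^{-4} = 1/81.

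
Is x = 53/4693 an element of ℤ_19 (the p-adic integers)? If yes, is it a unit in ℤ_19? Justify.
x ∉ ℤ_19 (v_19(x) = -2 < 0)

ℤ_19 = {x ∈ ℚ_19 : v_19(x) ≥ 0} and ℤ_19^× = {x ∈ ℤ_19 : v_19(x) = 0}. Here v_19(53/4693) = v_19(num) − v_19(den) = -2; compare against these criteria.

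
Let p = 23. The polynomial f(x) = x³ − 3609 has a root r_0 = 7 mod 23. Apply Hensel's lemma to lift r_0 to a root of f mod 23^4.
r_3 = 59853 (mod 279841)

Hensel: r_{i+1} = r_i − f(r_i)/f′(r_i) mod 23^{i+2}, where f′(x) = 3x². Iterate:
  r_0 = 7 (mod 23)
  r_1 = 76 (mod 529)
  r_2 = 11185 (mod 12167)
  r_3 = 59853 (mod 279841)
Final: r = 59853 with f(r) ≡ 0 mod 23^4.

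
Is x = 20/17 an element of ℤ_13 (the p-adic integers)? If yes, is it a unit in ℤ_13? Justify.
x ∈ ℤ_13^× (unit); v_13(x) = 0

ℤ_13 = {x ∈ ℚ_13 : v_13(x) ≥ 0} and ℤ_13^× = {x ∈ ℤ_13 : v_13(x) = 0}. Here v_13(20/17) = v_13(num) − v_13(den) = 0; compare against these criteria.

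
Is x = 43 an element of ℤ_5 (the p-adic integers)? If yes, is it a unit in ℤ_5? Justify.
x ∈ ℤ_5^× (unit); v_5(x) = 0

ℤ_5 = {x ∈ ℚ_5 : v_5(x) ≥ 0} and ℤ_5^× = {x ∈ ℤ_5 : v_5(x) = 0}. Here v_5(43) = v_5(num) − v_5(den) = 0; compare against these criteria.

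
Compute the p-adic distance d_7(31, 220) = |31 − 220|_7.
d_7(31, 220) = 1/7

Step 1 — x − y = 31 − 220 = -189. Step 2 — v_7(-189) = 1 (factor: -189 = −(7^1 · 27); the sign does not affect v_p). Step 3 — |x − y|_7 = 7^{-1} = 1/7.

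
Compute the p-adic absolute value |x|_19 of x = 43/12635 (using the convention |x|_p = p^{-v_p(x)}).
|43/12635|_19 = 361

Step 1 — compute v_19(x) by factoring powers of 19 out of the numerator and denominator: v_19(43/12635) = -2. Step 2 — apply |x|_p = p^{-v_p(x)} = 19^{2} = 361.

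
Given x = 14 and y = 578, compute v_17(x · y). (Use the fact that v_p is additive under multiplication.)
v_17(8092) = 2

v_p(x) = 0 (factor: 14 = 17^0 · 14); v_p(y) = 2 (factor: 578 = 17^2 · 2). Additivity: v_p(xy) = v_p(x) + v_p(y) = 0 + 2 = 2. (Direct check: xy = 8092 = 17^2 · (28).)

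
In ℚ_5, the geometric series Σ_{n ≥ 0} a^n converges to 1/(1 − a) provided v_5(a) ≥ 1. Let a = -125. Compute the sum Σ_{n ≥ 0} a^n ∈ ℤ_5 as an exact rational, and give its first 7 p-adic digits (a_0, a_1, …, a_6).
Σ a^n = 1/(1 − a) = 1/126;  first 7 digits = (1, 0, 0, 4, 4, 4, 0)

v_5(a) = 3 ≥ 1, so the series converges in ℤ_5 to 1/(1 − a) = 1/(1 − (-125)) = 1/126. Expand this rational in ℤ_5: compute digits iteratively via d_i = x_i mod 5, x_{i+1} = (x_i − d_i)/5. The first 7 digits are (1, 0, 0, 4, 4, 4, 0).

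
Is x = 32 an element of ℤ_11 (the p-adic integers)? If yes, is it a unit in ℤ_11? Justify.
x ∈ ℤ_11^× (unit); v_11(x) = 0

ℤ_11 = {x ∈ ℚ_11 : v_11(x) ≥ 0} and ℤ_11^× = {x ∈ ℤ_11 : v_11(x) = 0}. Here v_11(32) = v_11(num) − v_11(den) = 0; compare against these criteria.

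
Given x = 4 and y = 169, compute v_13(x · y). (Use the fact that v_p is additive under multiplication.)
v_13(676) = 2

v_p(x) = 0 (factor: 4 = 13^0 · 4); v_p(y) = 2 (factor: 169 = 13^2 · 1). Additivity: v_p(xy) = v_p(x) + v_p(y) = 0 + 2 = 2. (Direct check: xy = 676 = 13^2 · (4).)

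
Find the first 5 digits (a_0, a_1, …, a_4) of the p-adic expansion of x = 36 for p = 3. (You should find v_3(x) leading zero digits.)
(a_0, …, a_4) = (0, 0, 1, 1, 0)

v_3(36) = 2, so a_0 = ... = a_1 = 0. Factor out: x = 3^2 · u with u = 4 a unit in ℤ_3. Expand u iteratively via a_{v+i} = u_i mod 3, u_{i+1} = (u_i − a_{v+i})/3:
  u_0 = 4;  a_2 = 1;  u_1 = (u_0 − 1)/3 = 1
  u_1 = 1;  a_3 = 1;  u_2 = (u_1 − 1)/3 = 0
  u_2 = 0;  a_4 = 0;  u_3 = (u_2 − 0)/3 = 0
Digits: (0, 0, 1, 1, 0).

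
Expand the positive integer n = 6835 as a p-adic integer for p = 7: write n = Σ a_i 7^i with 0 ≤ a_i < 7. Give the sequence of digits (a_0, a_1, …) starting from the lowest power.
(a_0, a_1, …) = (3, 3, 6, 5, 2)

Repeated division by 7 gives the digits low-to-high: 6835 = 3 + 3·7^1 + 6·7^2 + 5·7^3 + 2·7^4. Digit sequence: (3, 3, 6, 5, 2).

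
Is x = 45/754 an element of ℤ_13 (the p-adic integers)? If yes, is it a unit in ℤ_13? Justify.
x ∉ ℤ_13 (v_13(x) = -1 < 0)

ℤ_13 = {x ∈ ℚ_13 : v_13(x) ≥ 0} and ℤ_13^× = {x ∈ ℤ_13 : v_13(x) = 0}. Here v_13(45/754) = v_13(num) − v_13(den) = -1; compare against these criteria.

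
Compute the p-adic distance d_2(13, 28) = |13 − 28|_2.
d_2(13, 28) = 1

Step 1 — x − y = 13 − 28 = -15. Step 2 — v_2(-15) = 0 (factor: -15 = −(2^0 · 15); the sign does not affect v_p). Step 3 — |x − y|_2 = 2^{0} = 1.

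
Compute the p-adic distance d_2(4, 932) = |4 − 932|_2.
d_2(4, 932) = 1/32

Step 1 — x − y = 4 − 932 = -928. Step 2 — v_2(-928) = 5 (factor: -928 = −(2^5 · 29); the sign does not affect v_p). Step 3 — |x − y|_2 = 2^{-5} = 1/32.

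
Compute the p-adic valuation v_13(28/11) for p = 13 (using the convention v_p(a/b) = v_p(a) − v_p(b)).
v_13(28/11) = 0

Factor powers of 13 from the numerator and denominator of the reduced fraction: 28 = 13^0 · 28 and 11 = 13^0 · 11. Apply v_p(a/b) = v_p(a) − v_p(b): v_13(28/11) = 0 − 0 = 0.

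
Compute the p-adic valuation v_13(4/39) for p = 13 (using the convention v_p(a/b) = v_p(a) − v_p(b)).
v_13(4/39) = -1

Factor powers of 13 from the numerator and denominator of the reduced fraction: 4 = 13^0 · 4 and 39 = 13^1 · 3. Apply v_p(a/b) = v_p(a) − v_p(b): v_13(4/39) = 0 − 1 = -1.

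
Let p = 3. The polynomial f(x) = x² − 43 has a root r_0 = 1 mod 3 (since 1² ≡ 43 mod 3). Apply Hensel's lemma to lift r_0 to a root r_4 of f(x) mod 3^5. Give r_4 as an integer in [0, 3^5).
r_4 = 220 (mod 243)

Hensel's recurrence: r_{i+1} = r_i − f(r_i)·(f′(r_i))^{-1} mod 3^{i+2}, with f′(x) = 2x. Iterate:
  r_0 = 1 (mod 3)
  r_1 = 4 (mod 9)
  r_2 = 4 (mod 27)
  r_3 = 58 (mod 81)
  r_4 = 220 (mod 243)
Final: r_4 = 220, and one checks f(r_4) ≡ 0 mod 3^5.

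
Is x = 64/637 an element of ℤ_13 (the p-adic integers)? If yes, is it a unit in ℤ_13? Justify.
x ∉ ℤ_13 (v_13(x) = -1 < 0)

ℤ_13 = {x ∈ ℚ_13 : v_13(x) ≥ 0} and ℤ_13^× = {x ∈ ℤ_13 : v_13(x) = 0}. Here v_13(64/637) = v_13(num) − v_13(den) = -1; compare against these criteria.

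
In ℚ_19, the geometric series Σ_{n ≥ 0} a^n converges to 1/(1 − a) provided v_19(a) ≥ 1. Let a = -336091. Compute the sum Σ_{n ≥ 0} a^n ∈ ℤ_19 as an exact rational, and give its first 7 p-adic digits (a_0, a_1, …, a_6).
Σ a^n = 1/(1 − a) = 1/336092;  first 7 digits = (1, 0, 0, 8, 16, 18, 6)

v_19(a) = 3 ≥ 1, so the series converges in ℤ_19 to 1/(1 − a) = 1/(1 − (-336091)) = 1/336092. Expand this rational in ℤ_19: compute digits iteratively via d_i = x_i mod 19, x_{i+1} = (x_i − d_i)/19. The first 7 digits are (1, 0, 0, 8, 16, 18, 6).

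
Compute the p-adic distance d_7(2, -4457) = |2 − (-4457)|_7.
d_7(2, -4457) = 1/343

Step 1 — x − y = 2 − (-4457) = 4459. Step 2 — v_7(4459) = 3 (factor: 4459 = (7^3 · 13); the sign does not affect v_p). Step 3 — |x − y|_7 = 7^{-3} = 1/343.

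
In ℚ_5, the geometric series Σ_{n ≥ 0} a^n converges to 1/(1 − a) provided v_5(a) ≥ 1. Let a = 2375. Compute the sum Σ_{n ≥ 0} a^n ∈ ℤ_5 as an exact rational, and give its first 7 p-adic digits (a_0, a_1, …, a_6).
Σ a^n = 1/(1 − a) = -1/2374;  first 7 digits = (1, 0, 0, 4, 3, 0, 1)

v_5(a) = 3 ≥ 1, so the series converges in ℤ_5 to 1/(1 − a) = 1/(1 − 2375) = -1/2374. Expand this rational in ℤ_5: compute digits iteratively via d_i = x_i mod 5, x_{i+1} = (x_i − d_i)/5. The first 7 digits are (1, 0, 0, 4, 3, 0, 1).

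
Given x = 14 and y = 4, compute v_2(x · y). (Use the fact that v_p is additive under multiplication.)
v_2(56) = 3

v_p(x) = 1 (factor: 14 = 2^1 · 7); v_p(y) = 2 (factor: 4 = 2^2 · 1). Additivity: v_p(xy) = v_p(x) + v_p(y) = 1 + 2 = 3. (Direct check: xy = 56 = 2^3 · (7).)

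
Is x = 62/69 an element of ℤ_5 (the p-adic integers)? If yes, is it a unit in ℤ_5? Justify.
x ∈ ℤ_5^× (unit); v_5(x) = 0

ℤ_5 = {x ∈ ℚ_5 : v_5(x) ≥ 0} and ℤ_5^× = {x ∈ ℤ_5 : v_5(x) = 0}. Here v_5(62/69) = v_5(num) − v_5(den) = 0; compare against these criteria.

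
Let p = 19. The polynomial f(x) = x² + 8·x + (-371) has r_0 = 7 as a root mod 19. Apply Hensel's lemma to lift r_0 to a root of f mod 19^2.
r_1 = 216 (mod 361)

Hensel: r_{i+1} = r_i − f(r_i)·(f′(r_i))^{-1} mod 19^{i+2}, f′(x) = 2x + 8. Iterate:
  r_0 = 7 (mod 19)
  r_1 = 216 (mod 361)
Final: r = 216 satisfies f(r) ≡ 0 mod 19^2.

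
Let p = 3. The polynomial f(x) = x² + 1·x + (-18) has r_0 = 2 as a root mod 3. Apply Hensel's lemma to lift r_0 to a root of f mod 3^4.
r_3 = 62 (mod 81)

Hensel: r_{i+1} = r_i − f(r_i)·(f′(r_i))^{-1} mod 3^{i+2}, f′(x) = 2x + 1. Iterate:
  r_0 = 2 (mod 3)
  r_1 = 8 (mod 9)
  r_2 = 8 (mod 27)
  r_3 = 62 (mod 81)
Final: r = 62 satisfies f(r) ≡ 0 mod 3^4.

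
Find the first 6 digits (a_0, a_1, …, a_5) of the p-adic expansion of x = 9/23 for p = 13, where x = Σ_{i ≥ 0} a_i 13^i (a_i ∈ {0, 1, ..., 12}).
(a_0, …, a_5) = (10, 10, 2, 6, 8, 5)

v_13(9/23) = 0 (numerator and denominator both coprime to 13), so x ∈ ℤ_13^×. Compute digits iteratively via a_i = x_i mod 13, x_{i+1} = (x_i − a_i)/13, with x_0 = x:
  x_0 = 9/23;  a_0 = 10;  x_1 = (x_0 − 10)/13 = -17/23
  x_1 = -17/23;  a_1 = 10;  x_2 = (x_1 − 10)/13 = -19/23
  x_2 = -19/23;  a_2 = 2;  x_3 = (x_2 − 2)/13 = -5/23
  x_3 = -5/23;  a_3 = 6;  x_4 = (x_3 − 6)/13 = -11/23
  x_4 = -11/23;  a_4 = 8;  x_5 = (x_4 − 8)/13 = -15/23
  x_5 = -15/23;  a_5 = 5;  x_6 = (x_5 − 5)/13 = -10/23
Digits: (10, 10, 2, 6, 8, 5).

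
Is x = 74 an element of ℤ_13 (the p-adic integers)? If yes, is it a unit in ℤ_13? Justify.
x ∈ ℤ_13^× (unit); v_13(x) = 0

ℤ_13 = {x ∈ ℚ_13 : v_13(x) ≥ 0} and ℤ_13^× = {x ∈ ℤ_13 : v_13(x) = 0}. Here v_13(74) = v_13(num) − v_13(den) = 0; compare against these criteria.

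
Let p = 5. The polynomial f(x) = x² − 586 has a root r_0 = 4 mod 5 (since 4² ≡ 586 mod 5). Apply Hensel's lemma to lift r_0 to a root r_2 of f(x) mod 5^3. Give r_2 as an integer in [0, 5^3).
r_2 = 94 (mod 125)

Hensel's recurrence: r_{i+1} = r_i − f(r_i)·(f′(r_i))^{-1} mod 5^{i+2}, with f′(x) = 2x. Iterate:
  r_0 = 4 (mod 5)
  r_1 = 19 (mod 25)
  r_2 = 94 (mod 125)
Final: r_2 = 94, and one checks f(r_2) ≡ 0 mod 5^3.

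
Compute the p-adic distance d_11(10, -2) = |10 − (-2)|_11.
d_11(10, -2) = 1

Step 1 — x − y = 10 − (-2) = 12. Step 2 — v_11(12) = 0 (factor: 12 = (11^0 · 12); the sign does not affect v_p). Step 3 — |x − y|_11 = 11^{0} = 1.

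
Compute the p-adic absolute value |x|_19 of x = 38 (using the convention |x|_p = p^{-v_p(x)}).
|38|_19 = 1/19

Step 1 — compute v_19(x) by factoring powers of 19 out of the numerator and denominator: v_19(38) = 1. Step 2 — apply |x|_p = p^{-v_p(x)} = 19^{-1} = 1/19.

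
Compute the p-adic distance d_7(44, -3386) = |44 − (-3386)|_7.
d_7(44, -3386) = 1/343

Step 1 — x − y = 44 − (-3386) = 3430. Step 2 — v_7(3430) = 3 (factor: 3430 = (7^3 · 10); the sign does not affect v_p). Step 3 — |x − y|_7 = 7^{-3} = 1/343.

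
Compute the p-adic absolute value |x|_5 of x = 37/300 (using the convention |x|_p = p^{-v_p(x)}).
|37/300|_5 = 25

Step 1 — compute v_5(x) by factoring powers of 5 out of the numerator and denominator: v_5(37/300) = -2. Step 2 — apply |x|_p = p^{-v_p(x)} = 5^{2} = 25.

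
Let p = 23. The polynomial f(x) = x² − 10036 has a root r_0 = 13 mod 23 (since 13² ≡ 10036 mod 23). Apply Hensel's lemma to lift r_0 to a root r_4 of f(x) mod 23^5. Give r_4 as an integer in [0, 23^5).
r_4 = 83181 (mod 6436343)

Hensel's recurrence: r_{i+1} = r_i − f(r_i)·(f′(r_i))^{-1} mod 23^{i+2}, with f′(x) = 2x. Iterate:
  r_0 = 13 (mod 23)
  r_1 = 128 (mod 529)
  r_2 = 10179 (mod 12167)
  r_3 = 83181 (mod 279841)
  r_4 = 83181 (mod 6436343)
Final: r_4 = 83181, and one checks f(r_4) ≡ 0 mod 23^5.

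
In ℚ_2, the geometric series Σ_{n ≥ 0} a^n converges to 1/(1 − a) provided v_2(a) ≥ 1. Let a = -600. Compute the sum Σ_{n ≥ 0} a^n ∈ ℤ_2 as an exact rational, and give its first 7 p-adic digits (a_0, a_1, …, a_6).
Σ a^n = 1/(1 − a) = 1/601;  first 7 digits = (1, 0, 0, 1, 0, 1, 1)

v_2(a) = 3 ≥ 1, so the series converges in ℤ_2 to 1/(1 − a) = 1/(1 − (-600)) = 1/601. Expand this rational in ℤ_2: compute digits iteratively via d_i = x_i mod 2, x_{i+1} = (x_i − d_i)/2. The first 7 digits are (1, 0, 0, 1, 0, 1, 1).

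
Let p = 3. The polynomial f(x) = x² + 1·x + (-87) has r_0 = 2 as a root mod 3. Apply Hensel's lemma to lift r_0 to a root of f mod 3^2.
r_1 = 2 (mod 9)

Hensel: r_{i+1} = r_i − f(r_i)·(f′(r_i))^{-1} mod 3^{i+2}, f′(x) = 2x + 1. Iterate:
  r_0 = 2 (mod 3)
  r_1 = 2 (mod 9)
Final: r = 2 satisfies f(r) ≡ 0 mod 3^2.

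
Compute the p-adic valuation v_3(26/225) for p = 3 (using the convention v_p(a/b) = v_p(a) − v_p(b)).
v_3(26/225) = -2

Factor powers of 3 from the numerator and denominator of the reduced fraction: 26 = 3^0 · 26 and 225 = 3^2 · 25. Apply v_p(a/b) = v_p(a) − v_p(b): v_3(26/225) = 0 − 2 = -2.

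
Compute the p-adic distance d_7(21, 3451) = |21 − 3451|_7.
d_7(21, 3451) = 1/343

Step 1 — x − y = 21 − 3451 = -3430. Step 2 — v_7(-3430) = 3 (factor: -3430 = −(7^3 · 10); the sign does not affect v_p). Step 3 — |x − y|_7 = 7^{-3} = 1/343.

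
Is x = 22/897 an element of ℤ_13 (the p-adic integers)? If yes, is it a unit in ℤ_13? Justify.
x ∉ ℤ_13 (v_13(x) = -1 < 0)

ℤ_13 = {x ∈ ℚ_13 : v_13(x) ≥ 0} and ℤ_13^× = {x ∈ ℤ_13 : v_13(x) = 0}. Here v_13(22/897) = v_13(num) − v_13(den) = -1; compare against these criteria.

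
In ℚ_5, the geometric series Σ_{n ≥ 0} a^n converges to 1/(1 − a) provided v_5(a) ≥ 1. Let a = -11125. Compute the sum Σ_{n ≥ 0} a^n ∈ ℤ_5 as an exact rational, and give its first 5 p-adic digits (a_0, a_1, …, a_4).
Σ a^n = 1/(1 − a) = 1/11126;  first 5 digits = (1, 0, 0, 1, 2)

v_5(a) = 3 ≥ 1, so the series converges in ℤ_5 to 1/(1 − a) = 1/(1 − (-11125)) = 1/11126. Expand this rational in ℤ_5: compute digits iteratively via d_i = x_i mod 5, x_{i+1} = (x_i − d_i)/5. The first 5 digits are (1, 0, 0, 1, 2).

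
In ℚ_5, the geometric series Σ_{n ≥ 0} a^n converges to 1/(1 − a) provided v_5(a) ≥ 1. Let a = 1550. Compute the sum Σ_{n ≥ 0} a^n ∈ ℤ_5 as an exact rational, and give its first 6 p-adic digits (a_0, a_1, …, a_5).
Σ a^n = 1/(1 − a) = -1/1549;  first 6 digits = (1, 0, 2, 2, 1, 4)

v_5(a) = 2 ≥ 1, so the series converges in ℤ_5 to 1/(1 − a) = 1/(1 − 1550) = -1/1549. Expand this rational in ℤ_5: compute digits iteratively via d_i = x_i mod 5, x_{i+1} = (x_i − d_i)/5. The first 6 digits are (1, 0, 2, 2, 1, 4).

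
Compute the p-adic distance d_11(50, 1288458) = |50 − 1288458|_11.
d_11(50, 1288458) = 1/161051

Step 1 — x − y = 50 − 1288458 = -1288408. Step 2 — v_11(-1288408) = 5 (factor: -1288408 = −(11^5 · 8); the sign does not affect v_p). Step 3 — |x − y|_11 = 11^{-5} = 1/161051.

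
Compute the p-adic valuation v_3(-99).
v_3(-99) = 2

v_3(n) is the largest exponent k such that 3^k divides n. Factor out: -99 = -3^2 · 11. (Sign doesn't affect v_p.) So v_3(-99) = 2.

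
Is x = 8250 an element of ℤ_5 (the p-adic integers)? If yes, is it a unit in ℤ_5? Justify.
x ∈ ℤ_5 but not a unit; v_5(x) = 3 > 0

ℤ_5 = {x ∈ ℚ_5 : v_5(x) ≥ 0} and ℤ_5^× = {x ∈ ℤ_5 : v_5(x) = 0}. Here v_5(8250) = v_5(num) − v_5(den) = 3; compare against these criteria.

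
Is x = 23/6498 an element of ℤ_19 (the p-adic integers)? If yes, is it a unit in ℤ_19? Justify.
x ∉ ℤ_19 (v_19(x) = -2 < 0)

ℤ_19 = {x ∈ ℚ_19 : v_19(x) ≥ 0} and ℤ_19^× = {x ∈ ℤ_19 : v_19(x) = 0}. Here v_19(23/6498) = v_19(num) − v_19(den) = -2; compare against these criteria.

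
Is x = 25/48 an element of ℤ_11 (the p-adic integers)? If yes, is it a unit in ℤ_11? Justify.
x ∈ ℤ_11^× (unit); v_11(x) = 0

ℤ_11 = {x ∈ ℚ_11 : v_11(x) ≥ 0} and ℤ_11^× = {x ∈ ℤ_11 : v_11(x) = 0}. Here v_11(25/48) = v_11(num) − v_11(den) = 0; compare against these criteria.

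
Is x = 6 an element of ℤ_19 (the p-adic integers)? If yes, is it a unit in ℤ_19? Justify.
x ∈ ℤ_19^× (unit); v_19(x) = 0

ℤ_19 = {x ∈ ℚ_19 : v_19(x) ≥ 0} and ℤ_19^× = {x ∈ ℤ_19 : v_19(x) = 0}. Here v_19(6) = v_19(num) − v_19(den) = 0; compare against these criteria.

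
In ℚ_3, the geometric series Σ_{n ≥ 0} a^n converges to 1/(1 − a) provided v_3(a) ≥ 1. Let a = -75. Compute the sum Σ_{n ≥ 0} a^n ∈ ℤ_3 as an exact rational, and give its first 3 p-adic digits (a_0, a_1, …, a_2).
Σ a^n = 1/(1 − a) = 1/76;  first 3 digits = (1, 2, 1)

v_3(a) = 1 ≥ 1, so the series converges in ℤ_3 to 1/(1 − a) = 1/(1 − (-75)) = 1/76. Expand this rational in ℤ_3: compute digits iteratively via d_i = x_i mod 3, x_{i+1} = (x_i − d_i)/3. The first 3 digits are (1, 2, 1).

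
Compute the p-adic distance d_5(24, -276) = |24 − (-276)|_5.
d_5(24, -276) = 1/25

Step 1 — x − y = 24 − (-276) = 300. Step 2 — v_5(300) = 2 (factor: 300 = (5^2 · 12); the sign does not affect v_p). Step 3 — |x − y|_5 = 5^{-2} = 1/25.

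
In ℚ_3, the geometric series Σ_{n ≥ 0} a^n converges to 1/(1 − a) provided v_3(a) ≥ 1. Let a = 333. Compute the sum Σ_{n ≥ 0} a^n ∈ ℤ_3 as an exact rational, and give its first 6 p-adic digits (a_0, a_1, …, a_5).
Σ a^n = 1/(1 − a) = -1/332;  first 6 digits = (1, 0, 1, 0, 2, 1)

v_3(a) = 2 ≥ 1, so the series converges in ℤ_3 to 1/(1 − a) = 1/(1 − 333) = -1/332. Expand this rational in ℤ_3: compute digits iteratively via d_i = x_i mod 3, x_{i+1} = (x_i − d_i)/3. The first 6 digits are (1, 0, 1, 0, 2, 1).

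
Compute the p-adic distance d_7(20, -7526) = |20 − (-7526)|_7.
d_7(20, -7526) = 1/343

Step 1 — x − y = 20 − (-7526) = 7546. Step 2 — v_7(7546) = 3 (factor: 7546 = (7^3 · 22); the sign does not affect v_p). Step 3 — |x − y|_7 = 7^{-3} = 1/343.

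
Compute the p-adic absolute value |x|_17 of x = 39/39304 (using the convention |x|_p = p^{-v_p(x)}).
|39/39304|_17 = 4913

Step 1 — compute v_17(x) by factoring powers of 17 out of the numerator and denominator: v_17(39/39304) = -3. Step 2 — apply |x|_p = p^{-v_p(x)} = 17^{3} = 4913.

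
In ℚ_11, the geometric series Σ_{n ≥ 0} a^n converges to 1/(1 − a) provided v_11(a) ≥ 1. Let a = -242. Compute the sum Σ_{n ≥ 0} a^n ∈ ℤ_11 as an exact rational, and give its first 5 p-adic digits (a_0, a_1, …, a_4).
Σ a^n = 1/(1 − a) = 1/243;  first 5 digits = (1, 0, 9, 10, 3)

v_11(a) = 2 ≥ 1, so the series converges in ℤ_11 to 1/(1 − a) = 1/(1 − (-242)) = 1/243. Expand this rational in ℤ_11: compute digits iteratively via d_i = x_i mod 11, x_{i+1} = (x_i − d_i)/11. The first 5 digits are (1, 0, 9, 10, 3).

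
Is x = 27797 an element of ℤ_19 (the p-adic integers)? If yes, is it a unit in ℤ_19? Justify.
x ∈ ℤ_19 but not a unit; v_19(x) = 2 > 0

ℤ_19 = {x ∈ ℚ_19 : v_19(x) ≥ 0} and ℤ_19^× = {x ∈ ℤ_19 : v_19(x) = 0}. Here v_19(27797) = v_19(num) − v_19(den) = 2; compare against these criteria.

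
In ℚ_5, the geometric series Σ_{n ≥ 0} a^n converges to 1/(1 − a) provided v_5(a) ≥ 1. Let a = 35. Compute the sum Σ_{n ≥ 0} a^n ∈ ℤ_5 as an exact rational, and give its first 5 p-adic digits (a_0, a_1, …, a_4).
Σ a^n = 1/(1 − a) = -1/34;  first 5 digits = (1, 2, 0, 3, 1)

v_5(a) = 1 ≥ 1, so the series converges in ℤ_5 to 1/(1 − a) = 1/(1 − 35) = -1/34. Expand this rational in ℤ_5: compute digits iteratively via d_i = x_i mod 5, x_{i+1} = (x_i − d_i)/5. The first 5 digits are (1, 2, 0, 3, 1).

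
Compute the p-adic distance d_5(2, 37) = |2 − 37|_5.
d_5(2, 37) = 1/5

Step 1 — x − y = 2 − 37 = -35. Step 2 — v_5(-35) = 1 (factor: -35 = −(5^1 · 7); the sign does not affect v_p). Step 3 — |x − y|_5 = 5^{-1} = 1/5.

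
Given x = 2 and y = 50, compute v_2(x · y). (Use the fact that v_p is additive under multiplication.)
v_2(100) = 2

v_p(x) = 1 (factor: 2 = 2^1 · 1); v_p(y) = 1 (factor: 50 = 2^1 · 25). Additivity: v_p(xy) = v_p(x) + v_p(y) = 1 + 1 = 2. (Direct check: xy = 100 = 2^2 · (25).)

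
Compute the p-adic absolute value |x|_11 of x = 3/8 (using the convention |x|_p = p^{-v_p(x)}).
|3/8|_11 = 1

Step 1 — compute v_11(x) by factoring powers of 11 out of the numerator and denominator: v_11(3/8) = 0. Step 2 — apply |x|_p = p^{-v_p(x)} = 11^{0} = 1.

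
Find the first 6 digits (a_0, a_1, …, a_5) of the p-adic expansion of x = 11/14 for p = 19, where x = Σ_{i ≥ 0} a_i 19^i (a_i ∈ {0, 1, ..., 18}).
(a_0, …, a_5) = (13, 17, 14, 6, 1, 4)

v_19(11/14) = 0 (numerator and denominator both coprime to 19), so x ∈ ℤ_19^×. Compute digits iteratively via a_i = x_i mod 19, x_{i+1} = (x_i − a_i)/19, with x_0 = x:
  x_0 = 11/14;  a_0 = 13;  x_1 = (x_0 − 13)/19 = -9/14
  x_1 = -9/14;  a_1 = 17;  x_2 = (x_1 − 17)/19 = -13/14
  x_2 = -13/14;  a_2 = 14;  x_3 = (x_2 − 14)/19 = -11/14
  x_3 = -11/14;  a_3 = 6;  x_4 = (x_3 − 6)/19 = -5/14
  x_4 = -5/14;  a_4 = 1;  x_5 = (x_4 − 1)/19 = -1/14
  x_5 = -1/14;  a_5 = 4;  x_6 = (x_5 − 4)/19 = -3/14
Digits: (13, 17, 14, 6, 1, 4).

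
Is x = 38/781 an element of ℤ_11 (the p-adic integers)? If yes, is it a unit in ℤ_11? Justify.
x ∉ ℤ_11 (v_11(x) = -1 < 0)

ℤ_11 = {x ∈ ℚ_11 : v_11(x) ≥ 0} and ℤ_11^× = {x ∈ ℤ_11 : v_11(x) = 0}. Here v_11(38/781) = v_11(num) − v_11(den) = -1; compare against these criteria.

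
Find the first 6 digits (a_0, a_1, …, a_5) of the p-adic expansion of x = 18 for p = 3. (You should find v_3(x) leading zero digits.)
(a_0, …, a_5) = (0, 0, 2, 0, 0, 0)

v_3(18) = 2, so a_0 = ... = a_1 = 0. Factor out: x = 3^2 · u with u = 2 a unit in ℤ_3. Expand u iteratively via a_{v+i} = u_i mod 3, u_{i+1} = (u_i − a_{v+i})/3:
  u_0 = 2;  a_2 = 2;  u_1 = (u_0 − 2)/3 = 0
  u_1 = 0;  a_3 = 0;  u_2 = (u_1 − 0)/3 = 0
  u_2 = 0;  a_4 = 0;  u_3 = (u_2 − 0)/3 = 0
  u_3 = 0;  a_5 = 0;  u_4 = (u_3 − 0)/3 = 0
Digits: (0, 0, 2, 0, 0, 0).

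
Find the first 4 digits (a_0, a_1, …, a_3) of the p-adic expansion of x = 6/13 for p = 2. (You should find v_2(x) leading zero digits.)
(a_0, …, a_3) = (0, 1, 1, 1)

v_2(6/13) = 1, so a_0 = ... = a_0 = 0. Factor out: x = 2^1 · u with u = 3/13 a unit in ℤ_2. Expand u iteratively via a_{v+i} = u_i mod 2, u_{i+1} = (u_i − a_{v+i})/2:
  u_0 = 3/13;  a_1 = 1;  u_1 = (u_0 − 1)/2 = -5/13
  u_1 = -5/13;  a_2 = 1;  u_2 = (u_1 − 1)/2 = -9/13
  u_2 = -9/13;  a_3 = 1;  u_3 = (u_2 − 1)/2 = -11/13
Digits: (0, 1, 1, 1).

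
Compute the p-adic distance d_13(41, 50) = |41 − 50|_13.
d_13(41, 50) = 1

Step 1 — x − y = 41 − 50 = -9. Step 2 — v_13(-9) = 0 (factor: -9 = −(13^0 · 9); the sign does not affect v_p). Step 3 — |x − y|_13 = 13^{0} = 1.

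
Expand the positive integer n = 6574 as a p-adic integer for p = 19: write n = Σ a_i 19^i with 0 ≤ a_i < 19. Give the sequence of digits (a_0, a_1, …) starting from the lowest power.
(a_0, a_1, …) = (0, 4, 18)

Repeated division by 19 gives the digits low-to-high: 6574 = 4·19^1 + 18·19^2. Digit sequence: (0, 4, 18).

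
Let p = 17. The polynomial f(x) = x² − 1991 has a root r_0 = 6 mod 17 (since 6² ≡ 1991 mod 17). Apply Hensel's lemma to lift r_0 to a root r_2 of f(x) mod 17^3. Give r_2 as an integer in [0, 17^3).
r_2 = 1349 (mod 4913)

Hensel's recurrence: r_{i+1} = r_i − f(r_i)·(f′(r_i))^{-1} mod 17^{i+2}, with f′(x) = 2x. Iterate:
  r_0 = 6 (mod 17)
  r_1 = 193 (mod 289)
  r_2 = 1349 (mod 4913)
Final: r_2 = 1349, and one checks f(r_2) ≡ 0 mod 17^3.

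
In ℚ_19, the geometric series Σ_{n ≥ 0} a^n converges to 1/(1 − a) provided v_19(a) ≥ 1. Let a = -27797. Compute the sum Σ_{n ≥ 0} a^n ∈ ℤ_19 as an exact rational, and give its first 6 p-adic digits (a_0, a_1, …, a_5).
Σ a^n = 1/(1 − a) = 1/27798;  first 6 digits = (1, 0, 18, 14, 0, 8)

v_19(a) = 2 ≥ 1, so the series converges in ℤ_19 to 1/(1 − a) = 1/(1 − (-27797)) = 1/27798. Expand this rational in ℤ_19: compute digits iteratively via d_i = x_i mod 19, x_{i+1} = (x_i − d_i)/19. The first 6 digits are (1, 0, 18, 14, 0, 8).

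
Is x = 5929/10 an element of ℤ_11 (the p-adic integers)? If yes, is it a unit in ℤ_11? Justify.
x ∈ ℤ_11 but not a unit; v_11(x) = 2 > 0

ℤ_11 = {x ∈ ℚ_11 : v_11(x) ≥ 0} and ℤ_11^× = {x ∈ ℤ_11 : v_11(x) = 0}. Here v_11(5929/10) = v_11(num) − v_11(den) = 2; compare against these criteria.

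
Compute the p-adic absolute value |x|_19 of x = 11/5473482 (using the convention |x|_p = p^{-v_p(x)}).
|11/5473482|_19 = 130321

Step 1 — compute v_19(x) by factoring powers of 19 out of the numerator and denominator: v_19(11/5473482) = -4. Step 2 — apply |x|_p = p^{-v_p(x)} = 19^{4} = 130321.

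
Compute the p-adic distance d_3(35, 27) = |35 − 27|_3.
d_3(35, 27) = 1

Step 1 — x − y = 35 − 27 = 8. Step 2 — v_3(8) = 0 (factor: 8 = (3^0 · 8); the sign does not affect v_p). Step 3 — |x − y|_3 = 3^{0} = 1.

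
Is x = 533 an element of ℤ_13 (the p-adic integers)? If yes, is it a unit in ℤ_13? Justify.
x ∈ ℤ_13 but not a unit; v_13(x) = 1 > 0

ℤ_13 = {x ∈ ℚ_13 : v_13(x) ≥ 0} and ℤ_13^× = {x ∈ ℤ_13 : v_13(x) = 0}. Here v_13(533) = v_13(num) − v_13(den) = 1; compare against these criteria.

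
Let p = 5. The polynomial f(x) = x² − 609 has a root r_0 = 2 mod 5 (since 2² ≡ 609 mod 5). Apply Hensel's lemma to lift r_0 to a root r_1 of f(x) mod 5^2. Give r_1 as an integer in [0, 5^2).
r_1 = 22 (mod 25)

Hensel's recurrence: r_{i+1} = r_i − f(r_i)·(f′(r_i))^{-1} mod 5^{i+2}, with f′(x) = 2x. Iterate:
  r_0 = 2 (mod 5)
  r_1 = 22 (mod 25)
Final: r_1 = 22, and one checks f(r_1) ≡ 0 mod 5^2.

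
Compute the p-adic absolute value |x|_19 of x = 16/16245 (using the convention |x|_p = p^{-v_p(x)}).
|16/16245|_19 = 361

Step 1 — compute v_19(x) by factoring powers of 19 out of the numerator and denominator: v_19(16/16245) = -2. Step 2 — apply |x|_p = p^{-v_p(x)} = 19^{2} = 361.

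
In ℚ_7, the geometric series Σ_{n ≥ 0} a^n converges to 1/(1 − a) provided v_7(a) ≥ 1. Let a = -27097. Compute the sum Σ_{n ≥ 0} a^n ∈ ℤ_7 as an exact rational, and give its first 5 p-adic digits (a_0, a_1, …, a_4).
Σ a^n = 1/(1 − a) = 1/27098;  first 5 digits = (1, 0, 0, 5, 2)

v_7(a) = 3 ≥ 1, so the series converges in ℤ_7 to 1/(1 − a) = 1/(1 − (-27097)) = 1/27098. Expand this rational in ℤ_7: compute digits iteratively via d_i = x_i mod 7, x_{i+1} = (x_i − d_i)/7. The first 5 digits are (1, 0, 0, 5, 2).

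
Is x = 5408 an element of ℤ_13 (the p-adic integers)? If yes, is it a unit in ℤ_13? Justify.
x ∈ ℤ_13 but not a unit; v_13(x) = 2 > 0

ℤ_13 = {x ∈ ℚ_13 : v_13(x) ≥ 0} and ℤ_13^× = {x ∈ ℤ_13 : v_13(x) = 0}. Here v_13(5408) = v_13(num) − v_13(den) = 2; compare against these criteria.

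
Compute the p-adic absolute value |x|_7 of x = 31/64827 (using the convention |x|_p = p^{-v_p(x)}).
|31/64827|_7 = 2401

Step 1 — compute v_7(x) by factoring powers of 7 out of the numerator and denominator: v_7(31/64827) = -4. Step 2 — apply |x|_p = p^{-v_p(x)} = 7^{4} = 2401.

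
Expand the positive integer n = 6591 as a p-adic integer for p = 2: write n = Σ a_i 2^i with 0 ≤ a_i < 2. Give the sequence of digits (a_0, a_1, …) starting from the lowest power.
(a_0, a_1, …) = (1, 1, 1, 1, 1, 1, 0, 1, 1, 0, 0, 1, 1)

Repeated division by 2 gives the digits low-to-high: 6591 = 1 + 1·2^1 + 1·2^2 + 1·2^3 + 1·2^4 + 1·2^5 + 1·2^7 + 1·2^8 + 1·2^11 + 1·2^12. Digit sequence: (1, 1, 1, 1, 1, 1, 0, 1, 1, 0, 0, 1, 1).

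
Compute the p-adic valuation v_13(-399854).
v_13(-399854) = 4

v_13(n) is the largest exponent k such that 13^k divides n. Factor out: -399854 = -13^4 · 14. (Sign doesn't affect v_p.) So v_13(-399854) = 4.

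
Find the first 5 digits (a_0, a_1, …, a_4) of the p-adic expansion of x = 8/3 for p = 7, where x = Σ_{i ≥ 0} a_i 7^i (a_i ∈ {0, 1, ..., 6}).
(a_0, …, a_4) = (5, 2, 2, 2, 2)

v_7(8/3) = 0 (numerator and denominator both coprime to 7), so x ∈ ℤ_7^×. Compute digits iteratively via a_i = x_i mod 7, x_{i+1} = (x_i − a_i)/7, with x_0 = x:
  x_0 = 8/3;  a_0 = 5;  x_1 = (x_0 − 5)/7 = -1/3
  x_1 = -1/3;  a_1 = 2;  x_2 = (x_1 − 2)/7 = -1/3
  x_2 = -1/3;  a_2 = 2;  x_3 = (x_2 − 2)/7 = -1/3
  x_3 = -1/3;  a_3 = 2;  x_4 = (x_3 − 2)/7 = -1/3
  x_4 = -1/3;  a_4 = 2;  x_5 = (x_4 − 2)/7 = -1/3
Digits: (5, 2, 2, 2, 2).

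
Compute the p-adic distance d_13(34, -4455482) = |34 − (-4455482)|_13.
d_13(34, -4455482) = 1/371293

Step 1 — x − y = 34 − (-4455482) = 4455516. Step 2 — v_13(4455516) = 5 (factor: 4455516 = (13^5 · 12); the sign does not affect v_p). Step 3 — |x − y|_13 = 13^{-5} = 1/371293.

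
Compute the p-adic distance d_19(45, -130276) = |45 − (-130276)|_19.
d_19(45, -130276) = 1/130321

Step 1 — x − y = 45 − (-130276) = 130321. Step 2 — v_19(130321) = 4 (factor: 130321 = (19^4 · 1); the sign does not affect v_p). Step 3 — |x − y|_19 = 19^{-4} = 1/130321.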